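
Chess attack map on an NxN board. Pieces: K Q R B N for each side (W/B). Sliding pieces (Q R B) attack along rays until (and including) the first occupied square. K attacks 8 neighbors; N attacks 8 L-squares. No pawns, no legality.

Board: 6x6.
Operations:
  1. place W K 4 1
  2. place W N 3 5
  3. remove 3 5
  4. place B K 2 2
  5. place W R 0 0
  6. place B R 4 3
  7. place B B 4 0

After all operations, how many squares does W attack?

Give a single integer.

Answer: 15

Derivation:
Op 1: place WK@(4,1)
Op 2: place WN@(3,5)
Op 3: remove (3,5)
Op 4: place BK@(2,2)
Op 5: place WR@(0,0)
Op 6: place BR@(4,3)
Op 7: place BB@(4,0)
Per-piece attacks for W:
  WR@(0,0): attacks (0,1) (0,2) (0,3) (0,4) (0,5) (1,0) (2,0) (3,0) (4,0) [ray(1,0) blocked at (4,0)]
  WK@(4,1): attacks (4,2) (4,0) (5,1) (3,1) (5,2) (5,0) (3,2) (3,0)
Union (15 distinct): (0,1) (0,2) (0,3) (0,4) (0,5) (1,0) (2,0) (3,0) (3,1) (3,2) (4,0) (4,2) (5,0) (5,1) (5,2)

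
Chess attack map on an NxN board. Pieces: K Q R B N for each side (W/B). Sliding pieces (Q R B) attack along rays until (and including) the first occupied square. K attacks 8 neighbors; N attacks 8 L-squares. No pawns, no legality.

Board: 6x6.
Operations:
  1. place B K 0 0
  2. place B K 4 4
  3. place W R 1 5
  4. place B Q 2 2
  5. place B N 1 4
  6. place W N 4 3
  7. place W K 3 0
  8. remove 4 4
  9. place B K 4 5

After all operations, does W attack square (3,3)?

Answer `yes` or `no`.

Answer: no

Derivation:
Op 1: place BK@(0,0)
Op 2: place BK@(4,4)
Op 3: place WR@(1,5)
Op 4: place BQ@(2,2)
Op 5: place BN@(1,4)
Op 6: place WN@(4,3)
Op 7: place WK@(3,0)
Op 8: remove (4,4)
Op 9: place BK@(4,5)
Per-piece attacks for W:
  WR@(1,5): attacks (1,4) (2,5) (3,5) (4,5) (0,5) [ray(0,-1) blocked at (1,4); ray(1,0) blocked at (4,5)]
  WK@(3,0): attacks (3,1) (4,0) (2,0) (4,1) (2,1)
  WN@(4,3): attacks (5,5) (3,5) (2,4) (5,1) (3,1) (2,2)
W attacks (3,3): no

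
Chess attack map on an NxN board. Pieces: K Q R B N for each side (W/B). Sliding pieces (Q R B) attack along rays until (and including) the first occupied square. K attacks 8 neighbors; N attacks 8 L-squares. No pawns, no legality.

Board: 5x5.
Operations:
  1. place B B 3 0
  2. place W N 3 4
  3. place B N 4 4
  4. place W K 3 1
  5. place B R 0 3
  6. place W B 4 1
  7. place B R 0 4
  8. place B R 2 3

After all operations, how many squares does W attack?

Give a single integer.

Answer: 10

Derivation:
Op 1: place BB@(3,0)
Op 2: place WN@(3,4)
Op 3: place BN@(4,4)
Op 4: place WK@(3,1)
Op 5: place BR@(0,3)
Op 6: place WB@(4,1)
Op 7: place BR@(0,4)
Op 8: place BR@(2,3)
Per-piece attacks for W:
  WK@(3,1): attacks (3,2) (3,0) (4,1) (2,1) (4,2) (4,0) (2,2) (2,0)
  WN@(3,4): attacks (4,2) (2,2) (1,3)
  WB@(4,1): attacks (3,2) (2,3) (3,0) [ray(-1,1) blocked at (2,3); ray(-1,-1) blocked at (3,0)]
Union (10 distinct): (1,3) (2,0) (2,1) (2,2) (2,3) (3,0) (3,2) (4,0) (4,1) (4,2)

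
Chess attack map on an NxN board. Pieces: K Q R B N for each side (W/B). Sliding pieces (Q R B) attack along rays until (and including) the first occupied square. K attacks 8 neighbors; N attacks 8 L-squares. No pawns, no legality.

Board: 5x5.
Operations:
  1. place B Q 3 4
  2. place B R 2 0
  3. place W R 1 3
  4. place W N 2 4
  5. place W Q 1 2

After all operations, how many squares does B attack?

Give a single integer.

Op 1: place BQ@(3,4)
Op 2: place BR@(2,0)
Op 3: place WR@(1,3)
Op 4: place WN@(2,4)
Op 5: place WQ@(1,2)
Per-piece attacks for B:
  BR@(2,0): attacks (2,1) (2,2) (2,3) (2,4) (3,0) (4,0) (1,0) (0,0) [ray(0,1) blocked at (2,4)]
  BQ@(3,4): attacks (3,3) (3,2) (3,1) (3,0) (4,4) (2,4) (4,3) (2,3) (1,2) [ray(-1,0) blocked at (2,4); ray(-1,-1) blocked at (1,2)]
Union (14 distinct): (0,0) (1,0) (1,2) (2,1) (2,2) (2,3) (2,4) (3,0) (3,1) (3,2) (3,3) (4,0) (4,3) (4,4)

Answer: 14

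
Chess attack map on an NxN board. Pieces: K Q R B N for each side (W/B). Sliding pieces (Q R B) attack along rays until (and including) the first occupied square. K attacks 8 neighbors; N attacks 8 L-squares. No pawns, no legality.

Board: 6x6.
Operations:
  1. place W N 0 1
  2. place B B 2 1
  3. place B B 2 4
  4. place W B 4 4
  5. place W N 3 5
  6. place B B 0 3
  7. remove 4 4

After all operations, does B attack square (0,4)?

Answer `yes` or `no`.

Answer: no

Derivation:
Op 1: place WN@(0,1)
Op 2: place BB@(2,1)
Op 3: place BB@(2,4)
Op 4: place WB@(4,4)
Op 5: place WN@(3,5)
Op 6: place BB@(0,3)
Op 7: remove (4,4)
Per-piece attacks for B:
  BB@(0,3): attacks (1,4) (2,5) (1,2) (2,1) [ray(1,-1) blocked at (2,1)]
  BB@(2,1): attacks (3,2) (4,3) (5,4) (3,0) (1,2) (0,3) (1,0) [ray(-1,1) blocked at (0,3)]
  BB@(2,4): attacks (3,5) (3,3) (4,2) (5,1) (1,5) (1,3) (0,2) [ray(1,1) blocked at (3,5)]
B attacks (0,4): no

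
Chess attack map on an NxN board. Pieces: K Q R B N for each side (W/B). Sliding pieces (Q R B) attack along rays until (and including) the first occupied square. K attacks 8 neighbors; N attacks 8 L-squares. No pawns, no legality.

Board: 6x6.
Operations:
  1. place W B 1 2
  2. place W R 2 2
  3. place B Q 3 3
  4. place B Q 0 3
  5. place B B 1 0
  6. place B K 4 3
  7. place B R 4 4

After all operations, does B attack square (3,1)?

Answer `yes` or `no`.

Answer: yes

Derivation:
Op 1: place WB@(1,2)
Op 2: place WR@(2,2)
Op 3: place BQ@(3,3)
Op 4: place BQ@(0,3)
Op 5: place BB@(1,0)
Op 6: place BK@(4,3)
Op 7: place BR@(4,4)
Per-piece attacks for B:
  BQ@(0,3): attacks (0,4) (0,5) (0,2) (0,1) (0,0) (1,3) (2,3) (3,3) (1,4) (2,5) (1,2) [ray(1,0) blocked at (3,3); ray(1,-1) blocked at (1,2)]
  BB@(1,0): attacks (2,1) (3,2) (4,3) (0,1) [ray(1,1) blocked at (4,3)]
  BQ@(3,3): attacks (3,4) (3,5) (3,2) (3,1) (3,0) (4,3) (2,3) (1,3) (0,3) (4,4) (4,2) (5,1) (2,4) (1,5) (2,2) [ray(1,0) blocked at (4,3); ray(-1,0) blocked at (0,3); ray(1,1) blocked at (4,4); ray(-1,-1) blocked at (2,2)]
  BK@(4,3): attacks (4,4) (4,2) (5,3) (3,3) (5,4) (5,2) (3,4) (3,2)
  BR@(4,4): attacks (4,5) (4,3) (5,4) (3,4) (2,4) (1,4) (0,4) [ray(0,-1) blocked at (4,3)]
B attacks (3,1): yes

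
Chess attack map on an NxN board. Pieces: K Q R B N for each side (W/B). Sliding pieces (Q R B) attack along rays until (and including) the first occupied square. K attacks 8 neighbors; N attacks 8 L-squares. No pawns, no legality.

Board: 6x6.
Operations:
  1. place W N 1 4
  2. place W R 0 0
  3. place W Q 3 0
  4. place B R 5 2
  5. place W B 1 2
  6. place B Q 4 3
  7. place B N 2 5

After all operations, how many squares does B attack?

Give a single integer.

Op 1: place WN@(1,4)
Op 2: place WR@(0,0)
Op 3: place WQ@(3,0)
Op 4: place BR@(5,2)
Op 5: place WB@(1,2)
Op 6: place BQ@(4,3)
Op 7: place BN@(2,5)
Per-piece attacks for B:
  BN@(2,5): attacks (3,3) (4,4) (1,3) (0,4)
  BQ@(4,3): attacks (4,4) (4,5) (4,2) (4,1) (4,0) (5,3) (3,3) (2,3) (1,3) (0,3) (5,4) (5,2) (3,4) (2,5) (3,2) (2,1) (1,0) [ray(1,-1) blocked at (5,2); ray(-1,1) blocked at (2,5)]
  BR@(5,2): attacks (5,3) (5,4) (5,5) (5,1) (5,0) (4,2) (3,2) (2,2) (1,2) [ray(-1,0) blocked at (1,2)]
Union (23 distinct): (0,3) (0,4) (1,0) (1,2) (1,3) (2,1) (2,2) (2,3) (2,5) (3,2) (3,3) (3,4) (4,0) (4,1) (4,2) (4,4) (4,5) (5,0) (5,1) (5,2) (5,3) (5,4) (5,5)

Answer: 23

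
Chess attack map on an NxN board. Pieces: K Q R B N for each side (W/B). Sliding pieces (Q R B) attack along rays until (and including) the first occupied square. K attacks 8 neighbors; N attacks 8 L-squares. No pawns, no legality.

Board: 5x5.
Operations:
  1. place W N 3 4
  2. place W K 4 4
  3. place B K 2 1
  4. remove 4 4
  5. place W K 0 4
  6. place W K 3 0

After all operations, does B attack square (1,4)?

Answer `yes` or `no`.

Op 1: place WN@(3,4)
Op 2: place WK@(4,4)
Op 3: place BK@(2,1)
Op 4: remove (4,4)
Op 5: place WK@(0,4)
Op 6: place WK@(3,0)
Per-piece attacks for B:
  BK@(2,1): attacks (2,2) (2,0) (3,1) (1,1) (3,2) (3,0) (1,2) (1,0)
B attacks (1,4): no

Answer: no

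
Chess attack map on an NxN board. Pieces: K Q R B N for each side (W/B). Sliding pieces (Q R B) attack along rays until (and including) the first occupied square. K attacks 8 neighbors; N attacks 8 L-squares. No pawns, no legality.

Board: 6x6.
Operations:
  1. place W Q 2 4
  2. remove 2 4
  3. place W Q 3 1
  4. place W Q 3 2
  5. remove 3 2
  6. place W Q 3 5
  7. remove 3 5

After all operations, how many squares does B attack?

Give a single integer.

Answer: 0

Derivation:
Op 1: place WQ@(2,4)
Op 2: remove (2,4)
Op 3: place WQ@(3,1)
Op 4: place WQ@(3,2)
Op 5: remove (3,2)
Op 6: place WQ@(3,5)
Op 7: remove (3,5)
Per-piece attacks for B:
Union (0 distinct): (none)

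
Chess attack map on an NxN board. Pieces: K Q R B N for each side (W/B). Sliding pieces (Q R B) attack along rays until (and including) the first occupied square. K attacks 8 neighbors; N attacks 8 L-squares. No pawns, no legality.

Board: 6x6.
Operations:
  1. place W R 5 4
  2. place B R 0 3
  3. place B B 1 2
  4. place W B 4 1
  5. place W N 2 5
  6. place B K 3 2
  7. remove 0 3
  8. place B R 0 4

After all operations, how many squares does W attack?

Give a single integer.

Op 1: place WR@(5,4)
Op 2: place BR@(0,3)
Op 3: place BB@(1,2)
Op 4: place WB@(4,1)
Op 5: place WN@(2,5)
Op 6: place BK@(3,2)
Op 7: remove (0,3)
Op 8: place BR@(0,4)
Per-piece attacks for W:
  WN@(2,5): attacks (3,3) (4,4) (1,3) (0,4)
  WB@(4,1): attacks (5,2) (5,0) (3,2) (3,0) [ray(-1,1) blocked at (3,2)]
  WR@(5,4): attacks (5,5) (5,3) (5,2) (5,1) (5,0) (4,4) (3,4) (2,4) (1,4) (0,4) [ray(-1,0) blocked at (0,4)]
Union (14 distinct): (0,4) (1,3) (1,4) (2,4) (3,0) (3,2) (3,3) (3,4) (4,4) (5,0) (5,1) (5,2) (5,3) (5,5)

Answer: 14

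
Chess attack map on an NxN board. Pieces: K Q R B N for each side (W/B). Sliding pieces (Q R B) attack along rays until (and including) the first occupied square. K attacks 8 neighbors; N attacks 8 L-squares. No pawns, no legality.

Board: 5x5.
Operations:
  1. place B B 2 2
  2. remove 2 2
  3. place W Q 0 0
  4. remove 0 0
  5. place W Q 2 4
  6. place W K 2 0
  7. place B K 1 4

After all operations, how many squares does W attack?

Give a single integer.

Op 1: place BB@(2,2)
Op 2: remove (2,2)
Op 3: place WQ@(0,0)
Op 4: remove (0,0)
Op 5: place WQ@(2,4)
Op 6: place WK@(2,0)
Op 7: place BK@(1,4)
Per-piece attacks for W:
  WK@(2,0): attacks (2,1) (3,0) (1,0) (3,1) (1,1)
  WQ@(2,4): attacks (2,3) (2,2) (2,1) (2,0) (3,4) (4,4) (1,4) (3,3) (4,2) (1,3) (0,2) [ray(0,-1) blocked at (2,0); ray(-1,0) blocked at (1,4)]
Union (15 distinct): (0,2) (1,0) (1,1) (1,3) (1,4) (2,0) (2,1) (2,2) (2,3) (3,0) (3,1) (3,3) (3,4) (4,2) (4,4)

Answer: 15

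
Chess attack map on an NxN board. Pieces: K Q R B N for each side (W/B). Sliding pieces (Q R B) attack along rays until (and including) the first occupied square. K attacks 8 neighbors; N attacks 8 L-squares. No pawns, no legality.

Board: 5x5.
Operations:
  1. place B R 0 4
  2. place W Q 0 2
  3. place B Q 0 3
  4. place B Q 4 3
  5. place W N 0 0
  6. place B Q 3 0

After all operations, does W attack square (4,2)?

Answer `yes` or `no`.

Answer: yes

Derivation:
Op 1: place BR@(0,4)
Op 2: place WQ@(0,2)
Op 3: place BQ@(0,3)
Op 4: place BQ@(4,3)
Op 5: place WN@(0,0)
Op 6: place BQ@(3,0)
Per-piece attacks for W:
  WN@(0,0): attacks (1,2) (2,1)
  WQ@(0,2): attacks (0,3) (0,1) (0,0) (1,2) (2,2) (3,2) (4,2) (1,3) (2,4) (1,1) (2,0) [ray(0,1) blocked at (0,3); ray(0,-1) blocked at (0,0)]
W attacks (4,2): yes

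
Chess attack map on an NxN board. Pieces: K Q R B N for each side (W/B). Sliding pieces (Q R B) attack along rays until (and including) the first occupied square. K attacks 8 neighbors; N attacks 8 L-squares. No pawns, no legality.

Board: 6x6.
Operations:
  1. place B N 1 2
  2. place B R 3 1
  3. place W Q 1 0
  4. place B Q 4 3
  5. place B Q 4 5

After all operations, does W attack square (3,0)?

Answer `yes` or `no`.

Answer: yes

Derivation:
Op 1: place BN@(1,2)
Op 2: place BR@(3,1)
Op 3: place WQ@(1,0)
Op 4: place BQ@(4,3)
Op 5: place BQ@(4,5)
Per-piece attacks for W:
  WQ@(1,0): attacks (1,1) (1,2) (2,0) (3,0) (4,0) (5,0) (0,0) (2,1) (3,2) (4,3) (0,1) [ray(0,1) blocked at (1,2); ray(1,1) blocked at (4,3)]
W attacks (3,0): yes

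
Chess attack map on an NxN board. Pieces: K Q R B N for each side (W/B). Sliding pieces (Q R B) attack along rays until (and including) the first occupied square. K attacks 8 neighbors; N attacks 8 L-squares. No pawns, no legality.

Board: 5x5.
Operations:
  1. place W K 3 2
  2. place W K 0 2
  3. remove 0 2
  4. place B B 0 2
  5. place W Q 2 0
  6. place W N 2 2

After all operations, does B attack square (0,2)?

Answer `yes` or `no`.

Answer: no

Derivation:
Op 1: place WK@(3,2)
Op 2: place WK@(0,2)
Op 3: remove (0,2)
Op 4: place BB@(0,2)
Op 5: place WQ@(2,0)
Op 6: place WN@(2,2)
Per-piece attacks for B:
  BB@(0,2): attacks (1,3) (2,4) (1,1) (2,0) [ray(1,-1) blocked at (2,0)]
B attacks (0,2): no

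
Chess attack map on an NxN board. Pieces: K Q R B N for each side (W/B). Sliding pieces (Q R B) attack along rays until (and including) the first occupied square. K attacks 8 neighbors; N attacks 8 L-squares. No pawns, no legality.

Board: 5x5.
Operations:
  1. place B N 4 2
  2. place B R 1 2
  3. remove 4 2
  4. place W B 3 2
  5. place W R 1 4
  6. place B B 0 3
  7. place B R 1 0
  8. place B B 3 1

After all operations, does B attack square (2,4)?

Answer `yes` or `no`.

Op 1: place BN@(4,2)
Op 2: place BR@(1,2)
Op 3: remove (4,2)
Op 4: place WB@(3,2)
Op 5: place WR@(1,4)
Op 6: place BB@(0,3)
Op 7: place BR@(1,0)
Op 8: place BB@(3,1)
Per-piece attacks for B:
  BB@(0,3): attacks (1,4) (1,2) [ray(1,1) blocked at (1,4); ray(1,-1) blocked at (1,2)]
  BR@(1,0): attacks (1,1) (1,2) (2,0) (3,0) (4,0) (0,0) [ray(0,1) blocked at (1,2)]
  BR@(1,2): attacks (1,3) (1,4) (1,1) (1,0) (2,2) (3,2) (0,2) [ray(0,1) blocked at (1,4); ray(0,-1) blocked at (1,0); ray(1,0) blocked at (3,2)]
  BB@(3,1): attacks (4,2) (4,0) (2,2) (1,3) (0,4) (2,0)
B attacks (2,4): no

Answer: no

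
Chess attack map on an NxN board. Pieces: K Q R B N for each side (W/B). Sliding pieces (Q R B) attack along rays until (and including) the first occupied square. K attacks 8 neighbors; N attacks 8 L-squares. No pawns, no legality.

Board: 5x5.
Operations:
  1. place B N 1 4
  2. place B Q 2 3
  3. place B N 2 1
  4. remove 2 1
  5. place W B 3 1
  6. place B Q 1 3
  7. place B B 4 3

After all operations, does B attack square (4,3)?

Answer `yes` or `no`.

Op 1: place BN@(1,4)
Op 2: place BQ@(2,3)
Op 3: place BN@(2,1)
Op 4: remove (2,1)
Op 5: place WB@(3,1)
Op 6: place BQ@(1,3)
Op 7: place BB@(4,3)
Per-piece attacks for B:
  BQ@(1,3): attacks (1,4) (1,2) (1,1) (1,0) (2,3) (0,3) (2,4) (2,2) (3,1) (0,4) (0,2) [ray(0,1) blocked at (1,4); ray(1,0) blocked at (2,3); ray(1,-1) blocked at (3,1)]
  BN@(1,4): attacks (2,2) (3,3) (0,2)
  BQ@(2,3): attacks (2,4) (2,2) (2,1) (2,0) (3,3) (4,3) (1,3) (3,4) (3,2) (4,1) (1,4) (1,2) (0,1) [ray(1,0) blocked at (4,3); ray(-1,0) blocked at (1,3); ray(-1,1) blocked at (1,4)]
  BB@(4,3): attacks (3,4) (3,2) (2,1) (1,0)
B attacks (4,3): yes

Answer: yes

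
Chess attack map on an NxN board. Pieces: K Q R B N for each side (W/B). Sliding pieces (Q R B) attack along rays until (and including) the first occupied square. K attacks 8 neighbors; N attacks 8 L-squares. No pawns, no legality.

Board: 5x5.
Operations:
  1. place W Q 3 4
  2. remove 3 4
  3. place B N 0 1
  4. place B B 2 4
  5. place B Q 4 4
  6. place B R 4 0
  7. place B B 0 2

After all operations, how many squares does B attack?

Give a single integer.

Answer: 16

Derivation:
Op 1: place WQ@(3,4)
Op 2: remove (3,4)
Op 3: place BN@(0,1)
Op 4: place BB@(2,4)
Op 5: place BQ@(4,4)
Op 6: place BR@(4,0)
Op 7: place BB@(0,2)
Per-piece attacks for B:
  BN@(0,1): attacks (1,3) (2,2) (2,0)
  BB@(0,2): attacks (1,3) (2,4) (1,1) (2,0) [ray(1,1) blocked at (2,4)]
  BB@(2,4): attacks (3,3) (4,2) (1,3) (0,2) [ray(-1,-1) blocked at (0,2)]
  BR@(4,0): attacks (4,1) (4,2) (4,3) (4,4) (3,0) (2,0) (1,0) (0,0) [ray(0,1) blocked at (4,4)]
  BQ@(4,4): attacks (4,3) (4,2) (4,1) (4,0) (3,4) (2,4) (3,3) (2,2) (1,1) (0,0) [ray(0,-1) blocked at (4,0); ray(-1,0) blocked at (2,4)]
Union (16 distinct): (0,0) (0,2) (1,0) (1,1) (1,3) (2,0) (2,2) (2,4) (3,0) (3,3) (3,4) (4,0) (4,1) (4,2) (4,3) (4,4)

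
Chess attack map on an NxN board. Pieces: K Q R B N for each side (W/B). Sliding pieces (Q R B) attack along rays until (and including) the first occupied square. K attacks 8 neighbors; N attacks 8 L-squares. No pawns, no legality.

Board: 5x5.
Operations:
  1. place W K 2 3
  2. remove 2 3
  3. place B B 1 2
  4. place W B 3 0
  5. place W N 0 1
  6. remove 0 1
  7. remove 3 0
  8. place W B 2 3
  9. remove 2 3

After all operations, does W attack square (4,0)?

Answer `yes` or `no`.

Op 1: place WK@(2,3)
Op 2: remove (2,3)
Op 3: place BB@(1,2)
Op 4: place WB@(3,0)
Op 5: place WN@(0,1)
Op 6: remove (0,1)
Op 7: remove (3,0)
Op 8: place WB@(2,3)
Op 9: remove (2,3)
Per-piece attacks for W:
W attacks (4,0): no

Answer: no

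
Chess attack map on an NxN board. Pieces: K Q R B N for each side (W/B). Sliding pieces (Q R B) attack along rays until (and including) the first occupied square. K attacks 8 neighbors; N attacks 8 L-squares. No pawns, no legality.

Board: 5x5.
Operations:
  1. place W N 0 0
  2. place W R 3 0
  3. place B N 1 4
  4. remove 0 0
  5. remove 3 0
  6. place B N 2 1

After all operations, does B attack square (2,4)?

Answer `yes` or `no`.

Answer: no

Derivation:
Op 1: place WN@(0,0)
Op 2: place WR@(3,0)
Op 3: place BN@(1,4)
Op 4: remove (0,0)
Op 5: remove (3,0)
Op 6: place BN@(2,1)
Per-piece attacks for B:
  BN@(1,4): attacks (2,2) (3,3) (0,2)
  BN@(2,1): attacks (3,3) (4,2) (1,3) (0,2) (4,0) (0,0)
B attacks (2,4): no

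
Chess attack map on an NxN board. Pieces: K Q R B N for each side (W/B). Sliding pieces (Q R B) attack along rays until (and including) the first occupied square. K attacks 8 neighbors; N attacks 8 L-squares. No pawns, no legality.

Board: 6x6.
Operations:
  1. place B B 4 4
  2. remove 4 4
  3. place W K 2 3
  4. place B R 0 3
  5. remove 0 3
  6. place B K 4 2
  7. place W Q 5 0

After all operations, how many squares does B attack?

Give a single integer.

Op 1: place BB@(4,4)
Op 2: remove (4,4)
Op 3: place WK@(2,3)
Op 4: place BR@(0,3)
Op 5: remove (0,3)
Op 6: place BK@(4,2)
Op 7: place WQ@(5,0)
Per-piece attacks for B:
  BK@(4,2): attacks (4,3) (4,1) (5,2) (3,2) (5,3) (5,1) (3,3) (3,1)
Union (8 distinct): (3,1) (3,2) (3,3) (4,1) (4,3) (5,1) (5,2) (5,3)

Answer: 8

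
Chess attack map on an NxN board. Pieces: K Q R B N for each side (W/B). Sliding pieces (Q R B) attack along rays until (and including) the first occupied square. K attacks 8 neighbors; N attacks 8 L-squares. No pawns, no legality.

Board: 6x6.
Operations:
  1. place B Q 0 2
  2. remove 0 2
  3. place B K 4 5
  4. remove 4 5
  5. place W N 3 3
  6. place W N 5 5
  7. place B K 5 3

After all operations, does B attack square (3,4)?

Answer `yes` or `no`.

Answer: no

Derivation:
Op 1: place BQ@(0,2)
Op 2: remove (0,2)
Op 3: place BK@(4,5)
Op 4: remove (4,5)
Op 5: place WN@(3,3)
Op 6: place WN@(5,5)
Op 7: place BK@(5,3)
Per-piece attacks for B:
  BK@(5,3): attacks (5,4) (5,2) (4,3) (4,4) (4,2)
B attacks (3,4): no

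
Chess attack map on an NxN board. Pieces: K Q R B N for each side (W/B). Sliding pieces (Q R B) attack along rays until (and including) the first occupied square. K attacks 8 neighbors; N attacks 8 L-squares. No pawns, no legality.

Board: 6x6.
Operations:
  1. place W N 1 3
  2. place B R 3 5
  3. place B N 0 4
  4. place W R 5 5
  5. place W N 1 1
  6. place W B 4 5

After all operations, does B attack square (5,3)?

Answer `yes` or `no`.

Answer: no

Derivation:
Op 1: place WN@(1,3)
Op 2: place BR@(3,5)
Op 3: place BN@(0,4)
Op 4: place WR@(5,5)
Op 5: place WN@(1,1)
Op 6: place WB@(4,5)
Per-piece attacks for B:
  BN@(0,4): attacks (2,5) (1,2) (2,3)
  BR@(3,5): attacks (3,4) (3,3) (3,2) (3,1) (3,0) (4,5) (2,5) (1,5) (0,5) [ray(1,0) blocked at (4,5)]
B attacks (5,3): no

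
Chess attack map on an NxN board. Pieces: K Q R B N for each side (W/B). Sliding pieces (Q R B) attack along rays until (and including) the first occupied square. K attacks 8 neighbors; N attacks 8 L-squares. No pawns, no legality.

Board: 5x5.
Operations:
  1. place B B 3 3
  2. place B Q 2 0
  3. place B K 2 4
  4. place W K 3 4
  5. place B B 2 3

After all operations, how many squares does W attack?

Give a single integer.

Answer: 5

Derivation:
Op 1: place BB@(3,3)
Op 2: place BQ@(2,0)
Op 3: place BK@(2,4)
Op 4: place WK@(3,4)
Op 5: place BB@(2,3)
Per-piece attacks for W:
  WK@(3,4): attacks (3,3) (4,4) (2,4) (4,3) (2,3)
Union (5 distinct): (2,3) (2,4) (3,3) (4,3) (4,4)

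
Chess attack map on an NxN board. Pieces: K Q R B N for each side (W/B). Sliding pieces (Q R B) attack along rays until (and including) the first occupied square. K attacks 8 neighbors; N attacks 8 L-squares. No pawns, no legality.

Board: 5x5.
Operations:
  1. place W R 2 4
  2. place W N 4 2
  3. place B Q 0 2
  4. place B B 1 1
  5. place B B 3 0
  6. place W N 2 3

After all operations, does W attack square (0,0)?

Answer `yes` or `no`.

Op 1: place WR@(2,4)
Op 2: place WN@(4,2)
Op 3: place BQ@(0,2)
Op 4: place BB@(1,1)
Op 5: place BB@(3,0)
Op 6: place WN@(2,3)
Per-piece attacks for W:
  WN@(2,3): attacks (4,4) (0,4) (3,1) (4,2) (1,1) (0,2)
  WR@(2,4): attacks (2,3) (3,4) (4,4) (1,4) (0,4) [ray(0,-1) blocked at (2,3)]
  WN@(4,2): attacks (3,4) (2,3) (3,0) (2,1)
W attacks (0,0): no

Answer: no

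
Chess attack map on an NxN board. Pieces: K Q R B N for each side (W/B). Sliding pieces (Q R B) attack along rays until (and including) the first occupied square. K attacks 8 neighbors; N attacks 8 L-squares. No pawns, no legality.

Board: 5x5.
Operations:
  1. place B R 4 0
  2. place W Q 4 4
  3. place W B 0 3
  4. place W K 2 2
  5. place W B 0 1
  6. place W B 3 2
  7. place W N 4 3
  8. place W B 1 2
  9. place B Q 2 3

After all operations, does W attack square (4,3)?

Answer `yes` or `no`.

Op 1: place BR@(4,0)
Op 2: place WQ@(4,4)
Op 3: place WB@(0,3)
Op 4: place WK@(2,2)
Op 5: place WB@(0,1)
Op 6: place WB@(3,2)
Op 7: place WN@(4,3)
Op 8: place WB@(1,2)
Op 9: place BQ@(2,3)
Per-piece attacks for W:
  WB@(0,1): attacks (1,2) (1,0) [ray(1,1) blocked at (1,2)]
  WB@(0,3): attacks (1,4) (1,2) [ray(1,-1) blocked at (1,2)]
  WB@(1,2): attacks (2,3) (2,1) (3,0) (0,3) (0,1) [ray(1,1) blocked at (2,3); ray(-1,1) blocked at (0,3); ray(-1,-1) blocked at (0,1)]
  WK@(2,2): attacks (2,3) (2,1) (3,2) (1,2) (3,3) (3,1) (1,3) (1,1)
  WB@(3,2): attacks (4,3) (4,1) (2,3) (2,1) (1,0) [ray(1,1) blocked at (4,3); ray(-1,1) blocked at (2,3)]
  WN@(4,3): attacks (2,4) (3,1) (2,2)
  WQ@(4,4): attacks (4,3) (3,4) (2,4) (1,4) (0,4) (3,3) (2,2) [ray(0,-1) blocked at (4,3); ray(-1,-1) blocked at (2,2)]
W attacks (4,3): yes

Answer: yes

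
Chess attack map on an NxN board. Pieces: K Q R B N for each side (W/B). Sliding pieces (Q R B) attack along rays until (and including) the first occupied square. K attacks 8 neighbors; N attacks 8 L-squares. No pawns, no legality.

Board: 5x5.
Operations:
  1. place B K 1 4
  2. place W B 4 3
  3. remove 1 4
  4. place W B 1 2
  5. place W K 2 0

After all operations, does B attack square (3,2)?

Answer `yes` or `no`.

Op 1: place BK@(1,4)
Op 2: place WB@(4,3)
Op 3: remove (1,4)
Op 4: place WB@(1,2)
Op 5: place WK@(2,0)
Per-piece attacks for B:
B attacks (3,2): no

Answer: no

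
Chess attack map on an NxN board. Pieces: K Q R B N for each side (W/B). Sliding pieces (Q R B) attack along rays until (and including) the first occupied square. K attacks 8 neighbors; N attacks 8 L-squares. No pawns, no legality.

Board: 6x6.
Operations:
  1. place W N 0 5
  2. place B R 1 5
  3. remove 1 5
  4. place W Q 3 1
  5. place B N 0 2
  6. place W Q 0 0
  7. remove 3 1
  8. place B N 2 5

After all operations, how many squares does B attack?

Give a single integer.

Answer: 8

Derivation:
Op 1: place WN@(0,5)
Op 2: place BR@(1,5)
Op 3: remove (1,5)
Op 4: place WQ@(3,1)
Op 5: place BN@(0,2)
Op 6: place WQ@(0,0)
Op 7: remove (3,1)
Op 8: place BN@(2,5)
Per-piece attacks for B:
  BN@(0,2): attacks (1,4) (2,3) (1,0) (2,1)
  BN@(2,5): attacks (3,3) (4,4) (1,3) (0,4)
Union (8 distinct): (0,4) (1,0) (1,3) (1,4) (2,1) (2,3) (3,3) (4,4)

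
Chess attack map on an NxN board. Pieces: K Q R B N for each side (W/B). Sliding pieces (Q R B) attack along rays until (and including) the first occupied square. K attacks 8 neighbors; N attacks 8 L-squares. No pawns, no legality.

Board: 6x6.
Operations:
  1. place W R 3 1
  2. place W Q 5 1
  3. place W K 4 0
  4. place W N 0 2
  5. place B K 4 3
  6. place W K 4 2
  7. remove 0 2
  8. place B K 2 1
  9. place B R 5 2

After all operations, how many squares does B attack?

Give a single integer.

Op 1: place WR@(3,1)
Op 2: place WQ@(5,1)
Op 3: place WK@(4,0)
Op 4: place WN@(0,2)
Op 5: place BK@(4,3)
Op 6: place WK@(4,2)
Op 7: remove (0,2)
Op 8: place BK@(2,1)
Op 9: place BR@(5,2)
Per-piece attacks for B:
  BK@(2,1): attacks (2,2) (2,0) (3,1) (1,1) (3,2) (3,0) (1,2) (1,0)
  BK@(4,3): attacks (4,4) (4,2) (5,3) (3,3) (5,4) (5,2) (3,4) (3,2)
  BR@(5,2): attacks (5,3) (5,4) (5,5) (5,1) (4,2) [ray(0,-1) blocked at (5,1); ray(-1,0) blocked at (4,2)]
Union (17 distinct): (1,0) (1,1) (1,2) (2,0) (2,2) (3,0) (3,1) (3,2) (3,3) (3,4) (4,2) (4,4) (5,1) (5,2) (5,3) (5,4) (5,5)

Answer: 17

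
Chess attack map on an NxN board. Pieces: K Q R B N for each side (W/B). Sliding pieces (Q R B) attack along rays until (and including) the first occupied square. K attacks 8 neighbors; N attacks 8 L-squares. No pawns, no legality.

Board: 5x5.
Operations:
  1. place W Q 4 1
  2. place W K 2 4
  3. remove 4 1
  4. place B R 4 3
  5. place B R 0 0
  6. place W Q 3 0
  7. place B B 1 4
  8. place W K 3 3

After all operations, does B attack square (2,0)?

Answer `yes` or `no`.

Answer: yes

Derivation:
Op 1: place WQ@(4,1)
Op 2: place WK@(2,4)
Op 3: remove (4,1)
Op 4: place BR@(4,3)
Op 5: place BR@(0,0)
Op 6: place WQ@(3,0)
Op 7: place BB@(1,4)
Op 8: place WK@(3,3)
Per-piece attacks for B:
  BR@(0,0): attacks (0,1) (0,2) (0,3) (0,4) (1,0) (2,0) (3,0) [ray(1,0) blocked at (3,0)]
  BB@(1,4): attacks (2,3) (3,2) (4,1) (0,3)
  BR@(4,3): attacks (4,4) (4,2) (4,1) (4,0) (3,3) [ray(-1,0) blocked at (3,3)]
B attacks (2,0): yes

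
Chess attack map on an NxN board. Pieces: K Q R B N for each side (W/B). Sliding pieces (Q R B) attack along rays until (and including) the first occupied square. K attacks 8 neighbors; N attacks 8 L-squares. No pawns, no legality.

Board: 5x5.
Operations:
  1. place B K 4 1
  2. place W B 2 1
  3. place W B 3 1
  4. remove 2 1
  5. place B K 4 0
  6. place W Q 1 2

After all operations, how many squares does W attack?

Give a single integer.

Op 1: place BK@(4,1)
Op 2: place WB@(2,1)
Op 3: place WB@(3,1)
Op 4: remove (2,1)
Op 5: place BK@(4,0)
Op 6: place WQ@(1,2)
Per-piece attacks for W:
  WQ@(1,2): attacks (1,3) (1,4) (1,1) (1,0) (2,2) (3,2) (4,2) (0,2) (2,3) (3,4) (2,1) (3,0) (0,3) (0,1)
  WB@(3,1): attacks (4,2) (4,0) (2,2) (1,3) (0,4) (2,0) [ray(1,-1) blocked at (4,0)]
Union (17 distinct): (0,1) (0,2) (0,3) (0,4) (1,0) (1,1) (1,3) (1,4) (2,0) (2,1) (2,2) (2,3) (3,0) (3,2) (3,4) (4,0) (4,2)

Answer: 17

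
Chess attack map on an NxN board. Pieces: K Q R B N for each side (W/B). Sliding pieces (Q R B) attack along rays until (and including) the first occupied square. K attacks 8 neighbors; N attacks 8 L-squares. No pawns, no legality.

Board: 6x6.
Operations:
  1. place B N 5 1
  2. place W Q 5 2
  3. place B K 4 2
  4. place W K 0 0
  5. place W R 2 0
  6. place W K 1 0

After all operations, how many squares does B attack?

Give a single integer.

Answer: 9

Derivation:
Op 1: place BN@(5,1)
Op 2: place WQ@(5,2)
Op 3: place BK@(4,2)
Op 4: place WK@(0,0)
Op 5: place WR@(2,0)
Op 6: place WK@(1,0)
Per-piece attacks for B:
  BK@(4,2): attacks (4,3) (4,1) (5,2) (3,2) (5,3) (5,1) (3,3) (3,1)
  BN@(5,1): attacks (4,3) (3,2) (3,0)
Union (9 distinct): (3,0) (3,1) (3,2) (3,3) (4,1) (4,3) (5,1) (5,2) (5,3)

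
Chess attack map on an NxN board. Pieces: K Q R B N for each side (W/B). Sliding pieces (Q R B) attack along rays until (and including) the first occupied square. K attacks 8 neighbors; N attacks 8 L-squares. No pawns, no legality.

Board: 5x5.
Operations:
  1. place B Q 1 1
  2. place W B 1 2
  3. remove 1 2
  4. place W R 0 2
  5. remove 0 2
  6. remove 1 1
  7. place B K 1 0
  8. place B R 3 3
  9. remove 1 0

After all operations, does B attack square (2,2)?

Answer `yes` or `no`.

Answer: no

Derivation:
Op 1: place BQ@(1,1)
Op 2: place WB@(1,2)
Op 3: remove (1,2)
Op 4: place WR@(0,2)
Op 5: remove (0,2)
Op 6: remove (1,1)
Op 7: place BK@(1,0)
Op 8: place BR@(3,3)
Op 9: remove (1,0)
Per-piece attacks for B:
  BR@(3,3): attacks (3,4) (3,2) (3,1) (3,0) (4,3) (2,3) (1,3) (0,3)
B attacks (2,2): no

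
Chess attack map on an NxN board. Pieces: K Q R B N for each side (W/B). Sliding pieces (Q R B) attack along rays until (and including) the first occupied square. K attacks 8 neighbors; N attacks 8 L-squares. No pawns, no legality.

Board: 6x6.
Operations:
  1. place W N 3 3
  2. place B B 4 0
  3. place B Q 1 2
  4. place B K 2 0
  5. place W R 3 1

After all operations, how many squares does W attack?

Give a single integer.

Op 1: place WN@(3,3)
Op 2: place BB@(4,0)
Op 3: place BQ@(1,2)
Op 4: place BK@(2,0)
Op 5: place WR@(3,1)
Per-piece attacks for W:
  WR@(3,1): attacks (3,2) (3,3) (3,0) (4,1) (5,1) (2,1) (1,1) (0,1) [ray(0,1) blocked at (3,3)]
  WN@(3,3): attacks (4,5) (5,4) (2,5) (1,4) (4,1) (5,2) (2,1) (1,2)
Union (14 distinct): (0,1) (1,1) (1,2) (1,4) (2,1) (2,5) (3,0) (3,2) (3,3) (4,1) (4,5) (5,1) (5,2) (5,4)

Answer: 14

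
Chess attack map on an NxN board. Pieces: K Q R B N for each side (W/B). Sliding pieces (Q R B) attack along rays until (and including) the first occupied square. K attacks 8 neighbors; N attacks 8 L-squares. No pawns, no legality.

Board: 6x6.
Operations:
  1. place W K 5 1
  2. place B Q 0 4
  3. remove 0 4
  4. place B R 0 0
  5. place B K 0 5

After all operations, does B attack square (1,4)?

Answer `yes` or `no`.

Answer: yes

Derivation:
Op 1: place WK@(5,1)
Op 2: place BQ@(0,4)
Op 3: remove (0,4)
Op 4: place BR@(0,0)
Op 5: place BK@(0,5)
Per-piece attacks for B:
  BR@(0,0): attacks (0,1) (0,2) (0,3) (0,4) (0,5) (1,0) (2,0) (3,0) (4,0) (5,0) [ray(0,1) blocked at (0,5)]
  BK@(0,5): attacks (0,4) (1,5) (1,4)
B attacks (1,4): yes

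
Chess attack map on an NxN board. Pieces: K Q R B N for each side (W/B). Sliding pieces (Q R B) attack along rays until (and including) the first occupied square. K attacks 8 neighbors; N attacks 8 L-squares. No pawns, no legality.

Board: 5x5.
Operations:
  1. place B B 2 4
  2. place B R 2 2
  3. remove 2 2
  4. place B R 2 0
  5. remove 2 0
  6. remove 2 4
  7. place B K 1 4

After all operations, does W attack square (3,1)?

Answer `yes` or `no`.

Answer: no

Derivation:
Op 1: place BB@(2,4)
Op 2: place BR@(2,2)
Op 3: remove (2,2)
Op 4: place BR@(2,0)
Op 5: remove (2,0)
Op 6: remove (2,4)
Op 7: place BK@(1,4)
Per-piece attacks for W:
W attacks (3,1): no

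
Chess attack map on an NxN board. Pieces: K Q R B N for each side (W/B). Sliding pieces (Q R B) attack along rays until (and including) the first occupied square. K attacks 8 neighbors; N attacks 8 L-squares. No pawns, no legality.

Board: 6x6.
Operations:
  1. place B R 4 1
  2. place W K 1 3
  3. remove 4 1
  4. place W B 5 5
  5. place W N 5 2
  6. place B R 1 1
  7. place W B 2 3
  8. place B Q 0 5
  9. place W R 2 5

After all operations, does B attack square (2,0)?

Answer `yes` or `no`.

Answer: no

Derivation:
Op 1: place BR@(4,1)
Op 2: place WK@(1,3)
Op 3: remove (4,1)
Op 4: place WB@(5,5)
Op 5: place WN@(5,2)
Op 6: place BR@(1,1)
Op 7: place WB@(2,3)
Op 8: place BQ@(0,5)
Op 9: place WR@(2,5)
Per-piece attacks for B:
  BQ@(0,5): attacks (0,4) (0,3) (0,2) (0,1) (0,0) (1,5) (2,5) (1,4) (2,3) [ray(1,0) blocked at (2,5); ray(1,-1) blocked at (2,3)]
  BR@(1,1): attacks (1,2) (1,3) (1,0) (2,1) (3,1) (4,1) (5,1) (0,1) [ray(0,1) blocked at (1,3)]
B attacks (2,0): no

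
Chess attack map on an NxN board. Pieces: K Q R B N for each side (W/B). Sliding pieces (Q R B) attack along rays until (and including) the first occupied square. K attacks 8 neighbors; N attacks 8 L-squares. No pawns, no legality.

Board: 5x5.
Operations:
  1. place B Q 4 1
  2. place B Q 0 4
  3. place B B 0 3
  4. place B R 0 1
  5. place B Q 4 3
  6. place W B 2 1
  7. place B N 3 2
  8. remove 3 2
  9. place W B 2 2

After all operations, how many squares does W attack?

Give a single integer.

Op 1: place BQ@(4,1)
Op 2: place BQ@(0,4)
Op 3: place BB@(0,3)
Op 4: place BR@(0,1)
Op 5: place BQ@(4,3)
Op 6: place WB@(2,1)
Op 7: place BN@(3,2)
Op 8: remove (3,2)
Op 9: place WB@(2,2)
Per-piece attacks for W:
  WB@(2,1): attacks (3,2) (4,3) (3,0) (1,2) (0,3) (1,0) [ray(1,1) blocked at (4,3); ray(-1,1) blocked at (0,3)]
  WB@(2,2): attacks (3,3) (4,4) (3,1) (4,0) (1,3) (0,4) (1,1) (0,0) [ray(-1,1) blocked at (0,4)]
Union (14 distinct): (0,0) (0,3) (0,4) (1,0) (1,1) (1,2) (1,3) (3,0) (3,1) (3,2) (3,3) (4,0) (4,3) (4,4)

Answer: 14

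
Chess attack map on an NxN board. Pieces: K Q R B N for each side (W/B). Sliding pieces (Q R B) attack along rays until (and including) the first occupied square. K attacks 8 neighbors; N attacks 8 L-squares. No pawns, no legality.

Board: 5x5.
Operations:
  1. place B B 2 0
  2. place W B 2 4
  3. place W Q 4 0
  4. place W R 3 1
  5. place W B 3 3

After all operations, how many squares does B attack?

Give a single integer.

Answer: 3

Derivation:
Op 1: place BB@(2,0)
Op 2: place WB@(2,4)
Op 3: place WQ@(4,0)
Op 4: place WR@(3,1)
Op 5: place WB@(3,3)
Per-piece attacks for B:
  BB@(2,0): attacks (3,1) (1,1) (0,2) [ray(1,1) blocked at (3,1)]
Union (3 distinct): (0,2) (1,1) (3,1)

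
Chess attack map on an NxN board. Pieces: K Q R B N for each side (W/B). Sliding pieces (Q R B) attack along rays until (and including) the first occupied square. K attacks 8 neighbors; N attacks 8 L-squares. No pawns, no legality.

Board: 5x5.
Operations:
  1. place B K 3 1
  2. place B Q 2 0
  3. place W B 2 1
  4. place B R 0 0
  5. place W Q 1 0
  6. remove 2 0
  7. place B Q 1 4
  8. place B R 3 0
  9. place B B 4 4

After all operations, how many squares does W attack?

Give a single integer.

Op 1: place BK@(3,1)
Op 2: place BQ@(2,0)
Op 3: place WB@(2,1)
Op 4: place BR@(0,0)
Op 5: place WQ@(1,0)
Op 6: remove (2,0)
Op 7: place BQ@(1,4)
Op 8: place BR@(3,0)
Op 9: place BB@(4,4)
Per-piece attacks for W:
  WQ@(1,0): attacks (1,1) (1,2) (1,3) (1,4) (2,0) (3,0) (0,0) (2,1) (0,1) [ray(0,1) blocked at (1,4); ray(1,0) blocked at (3,0); ray(-1,0) blocked at (0,0); ray(1,1) blocked at (2,1)]
  WB@(2,1): attacks (3,2) (4,3) (3,0) (1,2) (0,3) (1,0) [ray(1,-1) blocked at (3,0); ray(-1,-1) blocked at (1,0)]
Union (13 distinct): (0,0) (0,1) (0,3) (1,0) (1,1) (1,2) (1,3) (1,4) (2,0) (2,1) (3,0) (3,2) (4,3)

Answer: 13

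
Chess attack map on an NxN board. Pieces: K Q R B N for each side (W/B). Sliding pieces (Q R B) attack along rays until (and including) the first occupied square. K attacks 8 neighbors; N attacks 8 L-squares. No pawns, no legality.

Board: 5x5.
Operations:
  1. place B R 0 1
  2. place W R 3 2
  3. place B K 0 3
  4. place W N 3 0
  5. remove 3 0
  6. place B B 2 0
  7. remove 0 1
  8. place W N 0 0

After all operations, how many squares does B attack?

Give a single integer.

Answer: 8

Derivation:
Op 1: place BR@(0,1)
Op 2: place WR@(3,2)
Op 3: place BK@(0,3)
Op 4: place WN@(3,0)
Op 5: remove (3,0)
Op 6: place BB@(2,0)
Op 7: remove (0,1)
Op 8: place WN@(0,0)
Per-piece attacks for B:
  BK@(0,3): attacks (0,4) (0,2) (1,3) (1,4) (1,2)
  BB@(2,0): attacks (3,1) (4,2) (1,1) (0,2)
Union (8 distinct): (0,2) (0,4) (1,1) (1,2) (1,3) (1,4) (3,1) (4,2)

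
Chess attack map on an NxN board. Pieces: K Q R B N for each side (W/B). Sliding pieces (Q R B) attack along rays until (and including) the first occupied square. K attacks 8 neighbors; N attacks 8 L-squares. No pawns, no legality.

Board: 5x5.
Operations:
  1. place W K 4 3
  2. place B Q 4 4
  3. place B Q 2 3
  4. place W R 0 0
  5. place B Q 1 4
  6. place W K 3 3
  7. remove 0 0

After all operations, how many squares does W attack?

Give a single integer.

Op 1: place WK@(4,3)
Op 2: place BQ@(4,4)
Op 3: place BQ@(2,3)
Op 4: place WR@(0,0)
Op 5: place BQ@(1,4)
Op 6: place WK@(3,3)
Op 7: remove (0,0)
Per-piece attacks for W:
  WK@(3,3): attacks (3,4) (3,2) (4,3) (2,3) (4,4) (4,2) (2,4) (2,2)
  WK@(4,3): attacks (4,4) (4,2) (3,3) (3,4) (3,2)
Union (9 distinct): (2,2) (2,3) (2,4) (3,2) (3,3) (3,4) (4,2) (4,3) (4,4)

Answer: 9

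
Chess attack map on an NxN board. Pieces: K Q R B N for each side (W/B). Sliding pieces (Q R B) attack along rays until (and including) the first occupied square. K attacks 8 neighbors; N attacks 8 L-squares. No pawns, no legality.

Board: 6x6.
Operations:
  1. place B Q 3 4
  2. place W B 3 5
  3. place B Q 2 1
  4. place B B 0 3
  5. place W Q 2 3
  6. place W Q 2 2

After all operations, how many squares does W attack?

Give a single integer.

Op 1: place BQ@(3,4)
Op 2: place WB@(3,5)
Op 3: place BQ@(2,1)
Op 4: place BB@(0,3)
Op 5: place WQ@(2,3)
Op 6: place WQ@(2,2)
Per-piece attacks for W:
  WQ@(2,2): attacks (2,3) (2,1) (3,2) (4,2) (5,2) (1,2) (0,2) (3,3) (4,4) (5,5) (3,1) (4,0) (1,3) (0,4) (1,1) (0,0) [ray(0,1) blocked at (2,3); ray(0,-1) blocked at (2,1)]
  WQ@(2,3): attacks (2,4) (2,5) (2,2) (3,3) (4,3) (5,3) (1,3) (0,3) (3,4) (3,2) (4,1) (5,0) (1,4) (0,5) (1,2) (0,1) [ray(0,-1) blocked at (2,2); ray(-1,0) blocked at (0,3); ray(1,1) blocked at (3,4)]
  WB@(3,5): attacks (4,4) (5,3) (2,4) (1,3) (0,2)
Union (28 distinct): (0,0) (0,1) (0,2) (0,3) (0,4) (0,5) (1,1) (1,2) (1,3) (1,4) (2,1) (2,2) (2,3) (2,4) (2,5) (3,1) (3,2) (3,3) (3,4) (4,0) (4,1) (4,2) (4,3) (4,4) (5,0) (5,2) (5,3) (5,5)

Answer: 28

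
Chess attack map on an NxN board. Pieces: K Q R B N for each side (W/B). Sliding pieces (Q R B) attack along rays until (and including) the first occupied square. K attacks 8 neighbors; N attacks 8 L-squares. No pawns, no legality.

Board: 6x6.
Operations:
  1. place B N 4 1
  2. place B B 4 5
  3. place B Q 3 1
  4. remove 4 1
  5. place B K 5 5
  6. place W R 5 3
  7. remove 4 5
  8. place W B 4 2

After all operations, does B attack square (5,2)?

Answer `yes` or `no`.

Answer: no

Derivation:
Op 1: place BN@(4,1)
Op 2: place BB@(4,5)
Op 3: place BQ@(3,1)
Op 4: remove (4,1)
Op 5: place BK@(5,5)
Op 6: place WR@(5,3)
Op 7: remove (4,5)
Op 8: place WB@(4,2)
Per-piece attacks for B:
  BQ@(3,1): attacks (3,2) (3,3) (3,4) (3,5) (3,0) (4,1) (5,1) (2,1) (1,1) (0,1) (4,2) (4,0) (2,2) (1,3) (0,4) (2,0) [ray(1,1) blocked at (4,2)]
  BK@(5,5): attacks (5,4) (4,5) (4,4)
B attacks (5,2): no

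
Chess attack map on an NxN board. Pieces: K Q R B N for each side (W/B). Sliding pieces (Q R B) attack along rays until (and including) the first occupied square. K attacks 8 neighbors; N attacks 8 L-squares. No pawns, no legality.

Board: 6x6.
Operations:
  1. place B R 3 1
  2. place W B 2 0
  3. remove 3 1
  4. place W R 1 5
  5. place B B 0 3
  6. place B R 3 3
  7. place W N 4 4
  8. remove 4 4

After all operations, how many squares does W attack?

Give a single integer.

Op 1: place BR@(3,1)
Op 2: place WB@(2,0)
Op 3: remove (3,1)
Op 4: place WR@(1,5)
Op 5: place BB@(0,3)
Op 6: place BR@(3,3)
Op 7: place WN@(4,4)
Op 8: remove (4,4)
Per-piece attacks for W:
  WR@(1,5): attacks (1,4) (1,3) (1,2) (1,1) (1,0) (2,5) (3,5) (4,5) (5,5) (0,5)
  WB@(2,0): attacks (3,1) (4,2) (5,3) (1,1) (0,2)
Union (14 distinct): (0,2) (0,5) (1,0) (1,1) (1,2) (1,3) (1,4) (2,5) (3,1) (3,5) (4,2) (4,5) (5,3) (5,5)

Answer: 14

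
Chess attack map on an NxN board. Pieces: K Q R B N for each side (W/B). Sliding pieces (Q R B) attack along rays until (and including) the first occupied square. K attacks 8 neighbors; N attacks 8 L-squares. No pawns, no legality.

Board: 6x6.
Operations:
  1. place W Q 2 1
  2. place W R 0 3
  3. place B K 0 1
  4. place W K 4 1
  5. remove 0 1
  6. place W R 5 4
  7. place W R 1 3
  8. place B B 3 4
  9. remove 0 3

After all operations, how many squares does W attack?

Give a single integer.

Answer: 28

Derivation:
Op 1: place WQ@(2,1)
Op 2: place WR@(0,3)
Op 3: place BK@(0,1)
Op 4: place WK@(4,1)
Op 5: remove (0,1)
Op 6: place WR@(5,4)
Op 7: place WR@(1,3)
Op 8: place BB@(3,4)
Op 9: remove (0,3)
Per-piece attacks for W:
  WR@(1,3): attacks (1,4) (1,5) (1,2) (1,1) (1,0) (2,3) (3,3) (4,3) (5,3) (0,3)
  WQ@(2,1): attacks (2,2) (2,3) (2,4) (2,5) (2,0) (3,1) (4,1) (1,1) (0,1) (3,2) (4,3) (5,4) (3,0) (1,2) (0,3) (1,0) [ray(1,0) blocked at (4,1); ray(1,1) blocked at (5,4)]
  WK@(4,1): attacks (4,2) (4,0) (5,1) (3,1) (5,2) (5,0) (3,2) (3,0)
  WR@(5,4): attacks (5,5) (5,3) (5,2) (5,1) (5,0) (4,4) (3,4) [ray(-1,0) blocked at (3,4)]
Union (28 distinct): (0,1) (0,3) (1,0) (1,1) (1,2) (1,4) (1,5) (2,0) (2,2) (2,3) (2,4) (2,5) (3,0) (3,1) (3,2) (3,3) (3,4) (4,0) (4,1) (4,2) (4,3) (4,4) (5,0) (5,1) (5,2) (5,3) (5,4) (5,5)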